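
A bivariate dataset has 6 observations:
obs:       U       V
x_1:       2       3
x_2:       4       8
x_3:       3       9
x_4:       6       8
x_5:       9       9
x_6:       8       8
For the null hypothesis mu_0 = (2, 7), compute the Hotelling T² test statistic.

Step 1 — sample mean vector:
  mean(U) = (2 + 4 + 3 + 6 + 9 + 8) / 6 = 32/6 = 5.3333
  mean(V) = (3 + 8 + 9 + 8 + 9 + 8) / 6 = 45/6 = 7.5
  x̄ = (5.3333, 7.5),  deviation x̄ - mu_0 = (5.3333, 7.5) - (2, 7) = (3.3333, 0.5).

Step 2 — sample covariance matrix, S[i,j] = (1/(n-1)) · Σ_k (x_{k,i} - mean_i) · (x_{k,j} - mean_j), divisor n-1 = 5:
  S[U,U] = ((-3.3333)·(-3.3333) + (-1.3333)·(-1.3333) + (-2.3333)·(-2.3333) + (0.6667)·(0.6667) + (3.6667)·(3.6667) + (2.6667)·(2.6667)) / 5 = 39.3333/5 = 7.8667
  S[U,V] = ((-3.3333)·(-4.5) + (-1.3333)·(0.5) + (-2.3333)·(1.5) + (0.6667)·(0.5) + (3.6667)·(1.5) + (2.6667)·(0.5)) / 5 = 18/5 = 3.6
  S[V,V] = ((-4.5)·(-4.5) + (0.5)·(0.5) + (1.5)·(1.5) + (0.5)·(0.5) + (1.5)·(1.5) + (0.5)·(0.5)) / 5 = 25.5/5 = 5.1
  S = [[7.8667, 3.6],
 [3.6, 5.1]].

Step 3 — invert S. det(S) = 7.8667·5.1 - (3.6)² = 27.16.
  S^{-1} = (1/det) · [[d, -b], [-b, a]] = [[0.1878, -0.1325],
 [-0.1325, 0.2896]].

Step 4 — quadratic form (x̄ - mu_0)^T · S^{-1} · (x̄ - mu_0):
  S^{-1} · (x̄ - mu_0) = (0.5596, -0.297),
  (x̄ - mu_0)^T · [...] = (3.3333)·(0.5596) + (0.5)·(-0.297) = 1.717.

Step 5 — scale by n: T² = 6 · 1.717 = 10.3019.

T² ≈ 10.3019


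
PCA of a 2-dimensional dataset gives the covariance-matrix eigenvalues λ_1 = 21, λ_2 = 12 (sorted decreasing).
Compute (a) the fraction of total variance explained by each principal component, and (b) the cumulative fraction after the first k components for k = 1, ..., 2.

Step 1 — total variance = trace(Sigma) = Σ λ_i = 21 + 12 = 33.

Step 2 — fraction explained by component i = λ_i / Σ λ:
  PC1: 21/33 = 0.6364
  PC2: 12/33 = 0.3636

Step 3 — cumulative fraction after k components = (λ_1 + ... + λ_k) / Σ λ:
  k = 1: 21/33 = 0.6364
  k = 2: (21 + 12)/33 = 33/33 = 1

Summary (fraction, with percent):

explained: PC1 0.6364 (63.64%), PC2 0.3636 (36.36%);  cumulative: 0.6364, 1


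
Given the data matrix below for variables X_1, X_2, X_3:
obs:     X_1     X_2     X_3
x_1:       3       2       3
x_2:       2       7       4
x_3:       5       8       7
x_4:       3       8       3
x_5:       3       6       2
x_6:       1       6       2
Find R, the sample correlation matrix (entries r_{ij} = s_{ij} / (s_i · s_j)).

Step 1 — column means:
  mean(X_1) = (3 + 2 + 5 + 3 + 3 + 1) / 6 = 17/6 = 2.8333
  mean(X_2) = (2 + 7 + 8 + 8 + 6 + 6) / 6 = 37/6 = 6.1667
  mean(X_3) = (3 + 4 + 7 + 3 + 2 + 2) / 6 = 21/6 = 3.5

Step 2 — sample variances and covariances s[i,j] = (1/(n-1)) · Σ_k (x_{k,i} - mean_i) · (x_{k,j} - mean_j), with n-1 = 5:
  s[X_1,X_1] = ((0.1667)·(0.1667) + (-0.8333)·(-0.8333) + (2.1667)·(2.1667) + (0.1667)·(0.1667) + (0.1667)·(0.1667) + (-1.8333)·(-1.8333)) / 5 = 8.8333/5 = 1.7667
  s[X_1,X_2] = ((0.1667)·(-4.1667) + (-0.8333)·(0.8333) + (2.1667)·(1.8333) + (0.1667)·(1.8333) + (0.1667)·(-0.1667) + (-1.8333)·(-0.1667)) / 5 = 3.1667/5 = 0.6333
  s[X_1,X_3] = ((0.1667)·(-0.5) + (-0.8333)·(0.5) + (2.1667)·(3.5) + (0.1667)·(-0.5) + (0.1667)·(-1.5) + (-1.8333)·(-1.5)) / 5 = 9.5/5 = 1.9
  s[X_2,X_2] = ((-4.1667)·(-4.1667) + (0.8333)·(0.8333) + (1.8333)·(1.8333) + (1.8333)·(1.8333) + (-0.1667)·(-0.1667) + (-0.1667)·(-0.1667)) / 5 = 24.8333/5 = 4.9667
  s[X_2,X_3] = ((-4.1667)·(-0.5) + (0.8333)·(0.5) + (1.8333)·(3.5) + (1.8333)·(-0.5) + (-0.1667)·(-1.5) + (-0.1667)·(-1.5)) / 5 = 8.5/5 = 1.7
  s[X_3,X_3] = ((-0.5)·(-0.5) + (0.5)·(0.5) + (3.5)·(3.5) + (-0.5)·(-0.5) + (-1.5)·(-1.5) + (-1.5)·(-1.5)) / 5 = 17.5/5 = 3.5
  Sample standard deviations s_i = √(s[i,i]):
  s(X_1) = √(1.7667) = 1.3292
  s(X_2) = √(4.9667) = 2.2286
  s(X_3) = √(3.5) = 1.8708

Step 3 — r_{ij} = s_{ij} / (s_i · s_j):
  r[X_1,X_1] = 1 (diagonal).
  r[X_1,X_2] = 0.6333 / (1.3292 · 2.2286) = 0.6333 / 2.9622 = 0.2138
  r[X_1,X_3] = 1.9 / (1.3292 · 1.8708) = 1.9 / 2.4866 = 0.7641
  r[X_2,X_2] = 1 (diagonal).
  r[X_2,X_3] = 1.7 / (2.2286 · 1.8708) = 1.7 / 4.1693 = 0.4077
  r[X_3,X_3] = 1 (diagonal).

R is symmetric with unit diagonal. Assembling:

R = [[1, 0.2138, 0.7641],
 [0.2138, 1, 0.4077],
 [0.7641, 0.4077, 1]]


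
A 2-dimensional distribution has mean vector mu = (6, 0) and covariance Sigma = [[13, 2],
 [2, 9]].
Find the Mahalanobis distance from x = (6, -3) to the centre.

Step 1 — centre the observation: (x - mu) = (0, -3).

Step 2 — invert Sigma. det(Sigma) = 13·9 - (2)² = 113.
  Sigma^{-1} = (1/det) · [[d, -b], [-b, a]] = [[0.0796, -0.0177],
 [-0.0177, 0.115]].

Step 3 — form the quadratic (x - mu)^T · Sigma^{-1} · (x - mu):
  Sigma^{-1} · (x - mu) = (0.0531, -0.3451).
  (x - mu)^T · [Sigma^{-1} · (x - mu)] = (0)·(0.0531) + (-3)·(-0.3451) = 1.0354.

Step 4 — take square root: d = √(1.0354) ≈ 1.0175.

d(x, mu) = √(1.0354) ≈ 1.0175


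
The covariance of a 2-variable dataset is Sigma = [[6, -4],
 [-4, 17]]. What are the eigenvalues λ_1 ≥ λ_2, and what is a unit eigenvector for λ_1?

Step 1 — characteristic polynomial of 2×2 Sigma:
  det(Sigma - λI) = λ² - trace · λ + det = 0.
  trace = 6 + 17 = 23, det = 6·17 - (-4)² = 86.
Step 2 — discriminant:
  Δ = trace² - 4·det = 529 - 344 = 185.
Step 3 — eigenvalues:
  λ = (trace ± √Δ)/2 = (23 ± 13.6015)/2,
  λ_1 = 18.3007,  λ_2 = 4.6993.

Step 4 — unit eigenvector for λ_1: solve (Sigma - λ_1 I)v = 0. First row:
  (6 - 18.3007)·v_x + (-4)·v_y = 0, i.e. (-12.3007)·v_x + (-4)·v_y = 0,
  so v ∝ (b, λ_1 - a) = (-4, 12.3007); multiply by -1 so the first entry is positive: u = (4, -12.3007).
  ||u|| = √((4)² + (-12.3007)²) = √(167.3081) ≈ 12.9348,
  v_1 = u/||u|| ≈ (0.3092, -0.951) (||v_1|| = 1).

λ_1 = 18.3007,  λ_2 = 4.6993;  v_1 ≈ (0.3092, -0.951)


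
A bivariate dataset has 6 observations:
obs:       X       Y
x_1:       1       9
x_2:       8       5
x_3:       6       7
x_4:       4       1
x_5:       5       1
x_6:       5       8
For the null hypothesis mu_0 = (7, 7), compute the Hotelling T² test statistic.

Step 1 — sample mean vector:
  mean(X) = (1 + 8 + 6 + 4 + 5 + 5) / 6 = 29/6 = 4.8333
  mean(Y) = (9 + 5 + 7 + 1 + 1 + 8) / 6 = 31/6 = 5.1667
  x̄ = (4.8333, 5.1667),  deviation x̄ - mu_0 = (4.8333, 5.1667) - (7, 7) = (-2.1667, -1.8333).

Step 2 — sample covariance matrix, S[i,j] = (1/(n-1)) · Σ_k (x_{k,i} - mean_i) · (x_{k,j} - mean_j), divisor n-1 = 5:
  S[X,X] = ((-3.8333)·(-3.8333) + (3.1667)·(3.1667) + (1.1667)·(1.1667) + (-0.8333)·(-0.8333) + (0.1667)·(0.1667) + (0.1667)·(0.1667)) / 5 = 26.8333/5 = 5.3667
  S[X,Y] = ((-3.8333)·(3.8333) + (3.1667)·(-0.1667) + (1.1667)·(1.8333) + (-0.8333)·(-4.1667) + (0.1667)·(-4.1667) + (0.1667)·(2.8333)) / 5 = -9.8333/5 = -1.9667
  S[Y,Y] = ((3.8333)·(3.8333) + (-0.1667)·(-0.1667) + (1.8333)·(1.8333) + (-4.1667)·(-4.1667) + (-4.1667)·(-4.1667) + (2.8333)·(2.8333)) / 5 = 60.8333/5 = 12.1667
  S = [[5.3667, -1.9667],
 [-1.9667, 12.1667]].

Step 3 — invert S. det(S) = 5.3667·12.1667 - (-1.9667)² = 61.4267.
  S^{-1} = (1/det) · [[d, -b], [-b, a]] = [[0.1981, 0.032],
 [0.032, 0.0874]].

Step 4 — quadratic form (x̄ - mu_0)^T · S^{-1} · (x̄ - mu_0):
  S^{-1} · (x̄ - mu_0) = (-0.4878, -0.2295),
  (x̄ - mu_0)^T · [...] = (-2.1667)·(-0.4878) + (-1.8333)·(-0.2295) = 1.4778.

Step 5 — scale by n: T² = 6 · 1.4778 = 8.8669.

T² ≈ 8.8669


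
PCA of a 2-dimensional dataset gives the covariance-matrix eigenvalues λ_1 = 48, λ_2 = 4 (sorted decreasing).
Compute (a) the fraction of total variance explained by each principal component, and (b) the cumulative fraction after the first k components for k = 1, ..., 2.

Step 1 — total variance = trace(Sigma) = Σ λ_i = 48 + 4 = 52.

Step 2 — fraction explained by component i = λ_i / Σ λ:
  PC1: 48/52 = 0.9231
  PC2: 4/52 = 0.0769

Step 3 — cumulative fraction after k components = (λ_1 + ... + λ_k) / Σ λ:
  k = 1: 48/52 = 0.9231
  k = 2: (48 + 4)/52 = 52/52 = 1

Summary (fraction, with percent):

explained: PC1 0.9231 (92.31%), PC2 0.0769 (7.69%);  cumulative: 0.9231, 1


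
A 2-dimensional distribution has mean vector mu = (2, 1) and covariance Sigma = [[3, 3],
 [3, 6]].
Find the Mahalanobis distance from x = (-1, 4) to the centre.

Step 1 — centre the observation: (x - mu) = (-3, 3).

Step 2 — invert Sigma. det(Sigma) = 3·6 - (3)² = 9.
  Sigma^{-1} = (1/det) · [[d, -b], [-b, a]] = [[0.6667, -0.3333],
 [-0.3333, 0.3333]].

Step 3 — form the quadratic (x - mu)^T · Sigma^{-1} · (x - mu):
  Sigma^{-1} · (x - mu) = (-3, 2).
  (x - mu)^T · [Sigma^{-1} · (x - mu)] = (-3)·(-3) + (3)·(2) = 15.

Step 4 — take square root: d = √(15) ≈ 3.873.

d(x, mu) = √(15) ≈ 3.873


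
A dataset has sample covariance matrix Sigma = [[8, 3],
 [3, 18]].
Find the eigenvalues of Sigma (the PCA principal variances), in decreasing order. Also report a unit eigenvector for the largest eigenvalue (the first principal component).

Step 1 — characteristic polynomial of 2×2 Sigma:
  det(Sigma - λI) = λ² - trace · λ + det = 0.
  trace = 8 + 18 = 26, det = 8·18 - (3)² = 135.
Step 2 — discriminant:
  Δ = trace² - 4·det = 676 - 540 = 136.
Step 3 — eigenvalues:
  λ = (trace ± √Δ)/2 = (26 ± 11.6619)/2,
  λ_1 = 18.831,  λ_2 = 7.169.

Step 4 — unit eigenvector for λ_1: solve (Sigma - λ_1 I)v = 0. First row:
  (8 - 18.831)·v_x + (3)·v_y = 0, i.e. (-10.831)·v_x + (3)·v_y = 0,
  so v ∝ (b, λ_1 - a) = (3, 10.831) = u.
  ||u|| = √((3)² + (10.831)²) = √(126.3095) ≈ 11.2388,
  v_1 = u/||u|| ≈ (0.2669, 0.9637) (||v_1|| = 1).

λ_1 = 18.831,  λ_2 = 7.169;  v_1 ≈ (0.2669, 0.9637)


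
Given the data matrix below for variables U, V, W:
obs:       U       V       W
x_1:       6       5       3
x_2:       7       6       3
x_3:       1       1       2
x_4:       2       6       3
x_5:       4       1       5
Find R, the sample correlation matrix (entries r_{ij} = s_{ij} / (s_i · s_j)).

Step 1 — column means:
  mean(U) = (6 + 7 + 1 + 2 + 4) / 5 = 20/5 = 4
  mean(V) = (5 + 6 + 1 + 6 + 1) / 5 = 19/5 = 3.8
  mean(W) = (3 + 3 + 2 + 3 + 5) / 5 = 16/5 = 3.2

Step 2 — sample variances and covariances s[i,j] = (1/(n-1)) · Σ_k (x_{k,i} - mean_i) · (x_{k,j} - mean_j), with n-1 = 4:
  s[U,U] = ((2)·(2) + (3)·(3) + (-3)·(-3) + (-2)·(-2) + (0)·(0)) / 4 = 26/4 = 6.5
  s[U,V] = ((2)·(1.2) + (3)·(2.2) + (-3)·(-2.8) + (-2)·(2.2) + (0)·(-2.8)) / 4 = 13/4 = 3.25
  s[U,W] = ((2)·(-0.2) + (3)·(-0.2) + (-3)·(-1.2) + (-2)·(-0.2) + (0)·(1.8)) / 4 = 3/4 = 0.75
  s[V,V] = ((1.2)·(1.2) + (2.2)·(2.2) + (-2.8)·(-2.8) + (2.2)·(2.2) + (-2.8)·(-2.8)) / 4 = 26.8/4 = 6.7
  s[V,W] = ((1.2)·(-0.2) + (2.2)·(-0.2) + (-2.8)·(-1.2) + (2.2)·(-0.2) + (-2.8)·(1.8)) / 4 = -2.8/4 = -0.7
  s[W,W] = ((-0.2)·(-0.2) + (-0.2)·(-0.2) + (-1.2)·(-1.2) + (-0.2)·(-0.2) + (1.8)·(1.8)) / 4 = 4.8/4 = 1.2
  Sample standard deviations s_i = √(s[i,i]):
  s(U) = √(6.5) = 2.5495
  s(V) = √(6.7) = 2.5884
  s(W) = √(1.2) = 1.0954

Step 3 — r_{ij} = s_{ij} / (s_i · s_j):
  r[U,U] = 1 (diagonal).
  r[U,V] = 3.25 / (2.5495 · 2.5884) = 3.25 / 6.5992 = 0.4925
  r[U,W] = 0.75 / (2.5495 · 1.0954) = 0.75 / 2.7928 = 0.2685
  r[V,V] = 1 (diagonal).
  r[V,W] = -0.7 / (2.5884 · 1.0954) = -0.7 / 2.8355 = -0.2469
  r[W,W] = 1 (diagonal).

R is symmetric with unit diagonal. Assembling:

R = [[1, 0.4925, 0.2685],
 [0.4925, 1, -0.2469],
 [0.2685, -0.2469, 1]]


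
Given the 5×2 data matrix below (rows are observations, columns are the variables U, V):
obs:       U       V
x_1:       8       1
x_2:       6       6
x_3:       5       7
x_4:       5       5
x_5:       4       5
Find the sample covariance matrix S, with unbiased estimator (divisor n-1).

Step 1 — column means:
  mean(U) = (8 + 6 + 5 + 5 + 4) / 5 = 28/5 = 5.6
  mean(V) = (1 + 6 + 7 + 5 + 5) / 5 = 24/5 = 4.8

Step 2 — sample covariance S[i,j] = (1/(n-1)) · Σ_k (x_{k,i} - mean_i) · (x_{k,j} - mean_j), with n-1 = 4.
  S[U,U] = ((2.4)·(2.4) + (0.4)·(0.4) + (-0.6)·(-0.6) + (-0.6)·(-0.6) + (-1.6)·(-1.6)) / 4 = 9.2/4 = 2.3
  S[U,V] = ((2.4)·(-3.8) + (0.4)·(1.2) + (-0.6)·(2.2) + (-0.6)·(0.2) + (-1.6)·(0.2)) / 4 = -10.4/4 = -2.6
  S[V,V] = ((-3.8)·(-3.8) + (1.2)·(1.2) + (2.2)·(2.2) + (0.2)·(0.2) + (0.2)·(0.2)) / 4 = 20.8/4 = 5.2

S is symmetric (S[j,i] = S[i,j]). Assembling:

S = [[2.3, -2.6],
 [-2.6, 5.2]]


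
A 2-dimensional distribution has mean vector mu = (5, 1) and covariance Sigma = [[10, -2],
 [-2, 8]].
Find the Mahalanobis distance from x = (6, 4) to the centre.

Step 1 — centre the observation: (x - mu) = (1, 3).

Step 2 — invert Sigma. det(Sigma) = 10·8 - (-2)² = 76.
  Sigma^{-1} = (1/det) · [[d, -b], [-b, a]] = [[0.1053, 0.0263],
 [0.0263, 0.1316]].

Step 3 — form the quadratic (x - mu)^T · Sigma^{-1} · (x - mu):
  Sigma^{-1} · (x - mu) = (0.1842, 0.4211).
  (x - mu)^T · [Sigma^{-1} · (x - mu)] = (1)·(0.1842) + (3)·(0.4211) = 1.4474.

Step 4 — take square root: d = √(1.4474) ≈ 1.2031.

d(x, mu) = √(1.4474) ≈ 1.2031


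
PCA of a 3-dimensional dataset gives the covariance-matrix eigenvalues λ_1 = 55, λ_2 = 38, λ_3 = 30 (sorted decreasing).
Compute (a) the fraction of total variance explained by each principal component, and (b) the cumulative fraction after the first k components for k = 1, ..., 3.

Step 1 — total variance = trace(Sigma) = Σ λ_i = 55 + 38 + 30 = 123.

Step 2 — fraction explained by component i = λ_i / Σ λ:
  PC1: 55/123 = 0.4472
  PC2: 38/123 = 0.3089
  PC3: 30/123 = 0.2439

Step 3 — cumulative fraction after k components = (λ_1 + ... + λ_k) / Σ λ:
  k = 1: 55/123 = 0.4472
  k = 2: (55 + 38)/123 = 93/123 = 0.7561
  k = 3: (55 + 38 + 30)/123 = 123/123 = 1

Summary (fraction, with percent):

explained: PC1 0.4472 (44.72%), PC2 0.3089 (30.89%), PC3 0.2439 (24.39%);  cumulative: 0.4472, 0.7561, 1


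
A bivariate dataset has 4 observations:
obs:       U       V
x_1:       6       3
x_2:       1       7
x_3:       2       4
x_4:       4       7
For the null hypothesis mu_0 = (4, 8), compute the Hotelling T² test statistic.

Step 1 — sample mean vector:
  mean(U) = (6 + 1 + 2 + 4) / 4 = 13/4 = 3.25
  mean(V) = (3 + 7 + 4 + 7) / 4 = 21/4 = 5.25
  x̄ = (3.25, 5.25),  deviation x̄ - mu_0 = (3.25, 5.25) - (4, 8) = (-0.75, -2.75).

Step 2 — sample covariance matrix, S[i,j] = (1/(n-1)) · Σ_k (x_{k,i} - mean_i) · (x_{k,j} - mean_j), divisor n-1 = 3:
  S[U,U] = ((2.75)·(2.75) + (-2.25)·(-2.25) + (-1.25)·(-1.25) + (0.75)·(0.75)) / 3 = 14.75/3 = 4.9167
  S[U,V] = ((2.75)·(-2.25) + (-2.25)·(1.75) + (-1.25)·(-1.25) + (0.75)·(1.75)) / 3 = -7.25/3 = -2.4167
  S[V,V] = ((-2.25)·(-2.25) + (1.75)·(1.75) + (-1.25)·(-1.25) + (1.75)·(1.75)) / 3 = 12.75/3 = 4.25
  S = [[4.9167, -2.4167],
 [-2.4167, 4.25]].

Step 3 — invert S. det(S) = 4.9167·4.25 - (-2.4167)² = 15.0556.
  S^{-1} = (1/det) · [[d, -b], [-b, a]] = [[0.2823, 0.1605],
 [0.1605, 0.3266]].

Step 4 — quadratic form (x̄ - mu_0)^T · S^{-1} · (x̄ - mu_0):
  S^{-1} · (x̄ - mu_0) = (-0.6531, -1.0185),
  (x̄ - mu_0)^T · [...] = (-0.75)·(-0.6531) + (-2.75)·(-1.0185) = 3.2906.

Step 5 — scale by n: T² = 4 · 3.2906 = 13.1624.

T² ≈ 13.1624


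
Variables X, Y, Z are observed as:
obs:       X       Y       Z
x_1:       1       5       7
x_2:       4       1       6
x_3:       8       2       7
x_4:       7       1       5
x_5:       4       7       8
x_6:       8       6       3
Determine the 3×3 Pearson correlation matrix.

Step 1 — column means:
  mean(X) = (1 + 4 + 8 + 7 + 4 + 8) / 6 = 32/6 = 5.3333
  mean(Y) = (5 + 1 + 2 + 1 + 7 + 6) / 6 = 22/6 = 3.6667
  mean(Z) = (7 + 6 + 7 + 5 + 8 + 3) / 6 = 36/6 = 6

Step 2 — sample variances and covariances s[i,j] = (1/(n-1)) · Σ_k (x_{k,i} - mean_i) · (x_{k,j} - mean_j), with n-1 = 5:
  s[X,X] = ((-4.3333)·(-4.3333) + (-1.3333)·(-1.3333) + (2.6667)·(2.6667) + (1.6667)·(1.6667) + (-1.3333)·(-1.3333) + (2.6667)·(2.6667)) / 5 = 39.3333/5 = 7.8667
  s[X,Y] = ((-4.3333)·(1.3333) + (-1.3333)·(-2.6667) + (2.6667)·(-1.6667) + (1.6667)·(-2.6667) + (-1.3333)·(3.3333) + (2.6667)·(2.3333)) / 5 = -9.3333/5 = -1.8667
  s[X,Z] = ((-4.3333)·(1) + (-1.3333)·(0) + (2.6667)·(1) + (1.6667)·(-1) + (-1.3333)·(2) + (2.6667)·(-3)) / 5 = -14/5 = -2.8
  s[Y,Y] = ((1.3333)·(1.3333) + (-2.6667)·(-2.6667) + (-1.6667)·(-1.6667) + (-2.6667)·(-2.6667) + (3.3333)·(3.3333) + (2.3333)·(2.3333)) / 5 = 35.3333/5 = 7.0667
  s[Y,Z] = ((1.3333)·(1) + (-2.6667)·(0) + (-1.6667)·(1) + (-2.6667)·(-1) + (3.3333)·(2) + (2.3333)·(-3)) / 5 = 2/5 = 0.4
  s[Z,Z] = ((1)·(1) + (0)·(0) + (1)·(1) + (-1)·(-1) + (2)·(2) + (-3)·(-3)) / 5 = 16/5 = 3.2
  Sample standard deviations s_i = √(s[i,i]):
  s(X) = √(7.8667) = 2.8048
  s(Y) = √(7.0667) = 2.6583
  s(Z) = √(3.2) = 1.7889

Step 3 — r_{ij} = s_{ij} / (s_i · s_j):
  r[X,X] = 1 (diagonal).
  r[X,Y] = -1.8667 / (2.8048 · 2.6583) = -1.8667 / 7.4559 = -0.2504
  r[X,Z] = -2.8 / (2.8048 · 1.7889) = -2.8 / 5.0173 = -0.5581
  r[Y,Y] = 1 (diagonal).
  r[Y,Z] = 0.4 / (2.6583 · 1.7889) = 0.4 / 4.7553 = 0.0841
  r[Z,Z] = 1 (diagonal).

R is symmetric with unit diagonal. Assembling:

R = [[1, -0.2504, -0.5581],
 [-0.2504, 1, 0.0841],
 [-0.5581, 0.0841, 1]]


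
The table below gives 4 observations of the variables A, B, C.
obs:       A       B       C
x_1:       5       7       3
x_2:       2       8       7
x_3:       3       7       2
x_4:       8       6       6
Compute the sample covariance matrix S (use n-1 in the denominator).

Step 1 — column means:
  mean(A) = (5 + 2 + 3 + 8) / 4 = 18/4 = 4.5
  mean(B) = (7 + 8 + 7 + 6) / 4 = 28/4 = 7
  mean(C) = (3 + 7 + 2 + 6) / 4 = 18/4 = 4.5

Step 2 — sample covariance S[i,j] = (1/(n-1)) · Σ_k (x_{k,i} - mean_i) · (x_{k,j} - mean_j), with n-1 = 3.
  S[A,A] = ((0.5)·(0.5) + (-2.5)·(-2.5) + (-1.5)·(-1.5) + (3.5)·(3.5)) / 3 = 21/3 = 7
  S[A,B] = ((0.5)·(0) + (-2.5)·(1) + (-1.5)·(0) + (3.5)·(-1)) / 3 = -6/3 = -2
  S[A,C] = ((0.5)·(-1.5) + (-2.5)·(2.5) + (-1.5)·(-2.5) + (3.5)·(1.5)) / 3 = 2/3 = 0.6667
  S[B,B] = ((0)·(0) + (1)·(1) + (0)·(0) + (-1)·(-1)) / 3 = 2/3 = 0.6667
  S[B,C] = ((0)·(-1.5) + (1)·(2.5) + (0)·(-2.5) + (-1)·(1.5)) / 3 = 1/3 = 0.3333
  S[C,C] = ((-1.5)·(-1.5) + (2.5)·(2.5) + (-2.5)·(-2.5) + (1.5)·(1.5)) / 3 = 17/3 = 5.6667

S is symmetric (S[j,i] = S[i,j]). Assembling:

S = [[7, -2, 0.6667],
 [-2, 0.6667, 0.3333],
 [0.6667, 0.3333, 5.6667]]


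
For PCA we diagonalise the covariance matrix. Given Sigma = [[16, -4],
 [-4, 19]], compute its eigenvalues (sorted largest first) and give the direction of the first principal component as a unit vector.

Step 1 — characteristic polynomial of 2×2 Sigma:
  det(Sigma - λI) = λ² - trace · λ + det = 0.
  trace = 16 + 19 = 35, det = 16·19 - (-4)² = 288.
Step 2 — discriminant:
  Δ = trace² - 4·det = 1225 - 1152 = 73.
Step 3 — eigenvalues:
  λ = (trace ± √Δ)/2 = (35 ± 8.544)/2,
  λ_1 = 21.772,  λ_2 = 13.228.

Step 4 — unit eigenvector for λ_1: solve (Sigma - λ_1 I)v = 0. First row:
  (16 - 21.772)·v_x + (-4)·v_y = 0, i.e. (-5.772)·v_x + (-4)·v_y = 0,
  so v ∝ (b, λ_1 - a) = (-4, 5.772); multiply by -1 so the first entry is positive: u = (4, -5.772).
  ||u|| = √((4)² + (-5.772)²) = √(49.316) ≈ 7.0225,
  v_1 = u/||u|| ≈ (0.5696, -0.8219) (||v_1|| = 1).

λ_1 = 21.772,  λ_2 = 13.228;  v_1 ≈ (0.5696, -0.8219)


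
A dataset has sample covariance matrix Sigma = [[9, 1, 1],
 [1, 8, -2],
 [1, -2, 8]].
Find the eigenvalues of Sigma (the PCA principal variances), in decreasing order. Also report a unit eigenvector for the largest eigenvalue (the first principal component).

Step 1 — characteristic polynomial p(λ) = det(λI - Sigma) = λ³ - tr·λ² + c_1·λ - det, where tr = trace, c_1 = sum of the principal 2×2 minors, det = det(Sigma):
  tr = 9 + 8 + 8 = 25,
  c_1 = (9·8 - (1)²) + (9·8 - (1)²) + (8·8 - (-2)²) = 71 + 71 + 60 = 202,
  det = 9·(8·8 - (-2)²) - (1)·((1)·8 - (-2)·(1)) + (1)·((1)·(-2) - 8·(1)) = 9·(60) - (1)·(10) + (1)·(-10) = 520.
  So p(λ) = λ³ - 25λ² + 202λ - 520.
Step 2 — look for an integer root (rational root theorem: any rational root is an integer divisor of 520). Testing λ = 10:
  p(10) = 1000 - 2500 + 2020 - 520 = 0  ✓
  Dividing out (λ - 10): p(λ) = (λ - 10)(λ² - 15λ + 52).
Step 3 — remaining eigenvalues from the quadratic λ² - 15λ + 52 = 0:
  Δ = 15² - 4·52 = 225 - 208 = 17,  λ = (15 ± √17)/2 = (15 ± 4.1231)/2 ≈ 9.5616 or 5.4384.
  Sorted: λ_1 = 10,  λ_2 = 9.5616,  λ_3 = 5.4384  (check: sum = 25 = tr ✓).

Step 4 — unit eigenvector for λ_1 = 10: v spans the null space of (Sigma - λ_1 I), whose rows are
  r_1 = (-1, 1, 1),  r_2 = (1, -2, -2),  r_3 = (1, -2, -2).
  v is orthogonal to every row, so take v ∝ r_1 × r_2 = ((1)·(-2) - (1)·(-2), (1)·(1) - (-1)·(-2), (-1)·(-2) - (1)·(1)) = (0, -1, 1).
  Rescale (multiply by -1 so the first nonzero entry is positive): u = (0, 1, -1).
  ||u|| = √((0)² + (1)² + (-1)²) = √(2) ≈ 1.4142,  v_1 = u/||u|| ≈ (0, 0.7071, -0.7071) (||v_1|| = 1).

λ_1 = 10,  λ_2 = 9.5616,  λ_3 = 5.4384;  v_1 ≈ (0, 0.7071, -0.7071)


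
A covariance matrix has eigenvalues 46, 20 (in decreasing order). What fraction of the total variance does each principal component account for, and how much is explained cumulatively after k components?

Step 1 — total variance = trace(Sigma) = Σ λ_i = 46 + 20 = 66.

Step 2 — fraction explained by component i = λ_i / Σ λ:
  PC1: 46/66 = 0.697
  PC2: 20/66 = 0.303

Step 3 — cumulative fraction after k components = (λ_1 + ... + λ_k) / Σ λ:
  k = 1: 46/66 = 0.697
  k = 2: (46 + 20)/66 = 66/66 = 1

Summary (fraction, with percent):

explained: PC1 0.697 (69.7%), PC2 0.303 (30.3%);  cumulative: 0.697, 1


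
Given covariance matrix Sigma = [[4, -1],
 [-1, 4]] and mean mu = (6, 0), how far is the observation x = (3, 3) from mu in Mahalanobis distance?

Step 1 — centre the observation: (x - mu) = (-3, 3).

Step 2 — invert Sigma. det(Sigma) = 4·4 - (-1)² = 15.
  Sigma^{-1} = (1/det) · [[d, -b], [-b, a]] = [[0.2667, 0.0667],
 [0.0667, 0.2667]].

Step 3 — form the quadratic (x - mu)^T · Sigma^{-1} · (x - mu):
  Sigma^{-1} · (x - mu) = (-0.6, 0.6).
  (x - mu)^T · [Sigma^{-1} · (x - mu)] = (-3)·(-0.6) + (3)·(0.6) = 3.6.

Step 4 — take square root: d = √(3.6) ≈ 1.8974.

d(x, mu) = √(3.6) ≈ 1.8974


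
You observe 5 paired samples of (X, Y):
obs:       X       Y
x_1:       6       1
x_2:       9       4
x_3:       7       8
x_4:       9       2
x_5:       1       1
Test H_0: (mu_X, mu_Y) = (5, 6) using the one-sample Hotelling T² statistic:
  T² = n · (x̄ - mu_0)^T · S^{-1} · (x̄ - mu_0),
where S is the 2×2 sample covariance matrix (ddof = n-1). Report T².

Step 1 — sample mean vector:
  mean(X) = (6 + 9 + 7 + 9 + 1) / 5 = 32/5 = 6.4
  mean(Y) = (1 + 4 + 8 + 2 + 1) / 5 = 16/5 = 3.2
  x̄ = (6.4, 3.2),  deviation x̄ - mu_0 = (6.4, 3.2) - (5, 6) = (1.4, -2.8).

Step 2 — sample covariance matrix, S[i,j] = (1/(n-1)) · Σ_k (x_{k,i} - mean_i) · (x_{k,j} - mean_j), divisor n-1 = 4:
  S[X,X] = ((-0.4)·(-0.4) + (2.6)·(2.6) + (0.6)·(0.6) + (2.6)·(2.6) + (-5.4)·(-5.4)) / 4 = 43.2/4 = 10.8
  S[X,Y] = ((-0.4)·(-2.2) + (2.6)·(0.8) + (0.6)·(4.8) + (2.6)·(-1.2) + (-5.4)·(-2.2)) / 4 = 14.6/4 = 3.65
  S[Y,Y] = ((-2.2)·(-2.2) + (0.8)·(0.8) + (4.8)·(4.8) + (-1.2)·(-1.2) + (-2.2)·(-2.2)) / 4 = 34.8/4 = 8.7
  S = [[10.8, 3.65],
 [3.65, 8.7]].

Step 3 — invert S. det(S) = 10.8·8.7 - (3.65)² = 80.6375.
  S^{-1} = (1/det) · [[d, -b], [-b, a]] = [[0.1079, -0.0453],
 [-0.0453, 0.1339]].

Step 4 — quadratic form (x̄ - mu_0)^T · S^{-1} · (x̄ - mu_0):
  S^{-1} · (x̄ - mu_0) = (0.2778, -0.4384),
  (x̄ - mu_0)^T · [...] = (1.4)·(0.2778) + (-2.8)·(-0.4384) = 1.6164.

Step 5 — scale by n: T² = 5 · 1.6164 = 8.0818.

T² ≈ 8.0818


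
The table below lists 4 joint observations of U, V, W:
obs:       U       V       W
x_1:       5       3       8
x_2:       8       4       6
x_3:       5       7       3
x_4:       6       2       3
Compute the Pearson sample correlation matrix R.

Step 1 — column means:
  mean(U) = (5 + 8 + 5 + 6) / 4 = 24/4 = 6
  mean(V) = (3 + 4 + 7 + 2) / 4 = 16/4 = 4
  mean(W) = (8 + 6 + 3 + 3) / 4 = 20/4 = 5

Step 2 — sample variances and covariances s[i,j] = (1/(n-1)) · Σ_k (x_{k,i} - mean_i) · (x_{k,j} - mean_j), with n-1 = 3:
  s[U,U] = ((-1)·(-1) + (2)·(2) + (-1)·(-1) + (0)·(0)) / 3 = 6/3 = 2
  s[U,V] = ((-1)·(-1) + (2)·(0) + (-1)·(3) + (0)·(-2)) / 3 = -2/3 = -0.6667
  s[U,W] = ((-1)·(3) + (2)·(1) + (-1)·(-2) + (0)·(-2)) / 3 = 1/3 = 0.3333
  s[V,V] = ((-1)·(-1) + (0)·(0) + (3)·(3) + (-2)·(-2)) / 3 = 14/3 = 4.6667
  s[V,W] = ((-1)·(3) + (0)·(1) + (3)·(-2) + (-2)·(-2)) / 3 = -5/3 = -1.6667
  s[W,W] = ((3)·(3) + (1)·(1) + (-2)·(-2) + (-2)·(-2)) / 3 = 18/3 = 6
  Sample standard deviations s_i = √(s[i,i]):
  s(U) = √(2) = 1.4142
  s(V) = √(4.6667) = 2.1602
  s(W) = √(6) = 2.4495

Step 3 — r_{ij} = s_{ij} / (s_i · s_j):
  r[U,U] = 1 (diagonal).
  r[U,V] = -0.6667 / (1.4142 · 2.1602) = -0.6667 / 3.0551 = -0.2182
  r[U,W] = 0.3333 / (1.4142 · 2.4495) = 0.3333 / 3.4641 = 0.0962
  r[V,V] = 1 (diagonal).
  r[V,W] = -1.6667 / (2.1602 · 2.4495) = -1.6667 / 5.2915 = -0.315
  r[W,W] = 1 (diagonal).

R is symmetric with unit diagonal. Assembling:

R = [[1, -0.2182, 0.0962],
 [-0.2182, 1, -0.315],
 [0.0962, -0.315, 1]]


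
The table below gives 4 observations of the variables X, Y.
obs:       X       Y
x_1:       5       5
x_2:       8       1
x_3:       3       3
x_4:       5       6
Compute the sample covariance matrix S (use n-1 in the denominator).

Step 1 — column means:
  mean(X) = (5 + 8 + 3 + 5) / 4 = 21/4 = 5.25
  mean(Y) = (5 + 1 + 3 + 6) / 4 = 15/4 = 3.75

Step 2 — sample covariance S[i,j] = (1/(n-1)) · Σ_k (x_{k,i} - mean_i) · (x_{k,j} - mean_j), with n-1 = 3.
  S[X,X] = ((-0.25)·(-0.25) + (2.75)·(2.75) + (-2.25)·(-2.25) + (-0.25)·(-0.25)) / 3 = 12.75/3 = 4.25
  S[X,Y] = ((-0.25)·(1.25) + (2.75)·(-2.75) + (-2.25)·(-0.75) + (-0.25)·(2.25)) / 3 = -6.75/3 = -2.25
  S[Y,Y] = ((1.25)·(1.25) + (-2.75)·(-2.75) + (-0.75)·(-0.75) + (2.25)·(2.25)) / 3 = 14.75/3 = 4.9167

S is symmetric (S[j,i] = S[i,j]). Assembling:

S = [[4.25, -2.25],
 [-2.25, 4.9167]]


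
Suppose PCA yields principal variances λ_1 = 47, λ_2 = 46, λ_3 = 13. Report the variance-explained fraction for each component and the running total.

Step 1 — total variance = trace(Sigma) = Σ λ_i = 47 + 46 + 13 = 106.

Step 2 — fraction explained by component i = λ_i / Σ λ:
  PC1: 47/106 = 0.4434
  PC2: 46/106 = 0.434
  PC3: 13/106 = 0.1226

Step 3 — cumulative fraction after k components = (λ_1 + ... + λ_k) / Σ λ:
  k = 1: 47/106 = 0.4434
  k = 2: (47 + 46)/106 = 93/106 = 0.8774
  k = 3: (47 + 46 + 13)/106 = 106/106 = 1

Summary (fraction, with percent):

explained: PC1 0.4434 (44.34%), PC2 0.434 (43.4%), PC3 0.1226 (12.26%);  cumulative: 0.4434, 0.8774, 1


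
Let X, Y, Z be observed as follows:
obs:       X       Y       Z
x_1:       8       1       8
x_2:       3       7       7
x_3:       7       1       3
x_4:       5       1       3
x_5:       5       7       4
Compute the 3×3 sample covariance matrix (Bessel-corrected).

Step 1 — column means:
  mean(X) = (8 + 3 + 7 + 5 + 5) / 5 = 28/5 = 5.6
  mean(Y) = (1 + 7 + 1 + 1 + 7) / 5 = 17/5 = 3.4
  mean(Z) = (8 + 7 + 3 + 3 + 4) / 5 = 25/5 = 5

Step 2 — sample covariance S[i,j] = (1/(n-1)) · Σ_k (x_{k,i} - mean_i) · (x_{k,j} - mean_j), with n-1 = 4.
  S[X,X] = ((2.4)·(2.4) + (-2.6)·(-2.6) + (1.4)·(1.4) + (-0.6)·(-0.6) + (-0.6)·(-0.6)) / 4 = 15.2/4 = 3.8
  S[X,Y] = ((2.4)·(-2.4) + (-2.6)·(3.6) + (1.4)·(-2.4) + (-0.6)·(-2.4) + (-0.6)·(3.6)) / 4 = -19.2/4 = -4.8
  S[X,Z] = ((2.4)·(3) + (-2.6)·(2) + (1.4)·(-2) + (-0.6)·(-2) + (-0.6)·(-1)) / 4 = 1/4 = 0.25
  S[Y,Y] = ((-2.4)·(-2.4) + (3.6)·(3.6) + (-2.4)·(-2.4) + (-2.4)·(-2.4) + (3.6)·(3.6)) / 4 = 43.2/4 = 10.8
  S[Y,Z] = ((-2.4)·(3) + (3.6)·(2) + (-2.4)·(-2) + (-2.4)·(-2) + (3.6)·(-1)) / 4 = 6/4 = 1.5
  S[Z,Z] = ((3)·(3) + (2)·(2) + (-2)·(-2) + (-2)·(-2) + (-1)·(-1)) / 4 = 22/4 = 5.5

S is symmetric (S[j,i] = S[i,j]). Assembling:

S = [[3.8, -4.8, 0.25],
 [-4.8, 10.8, 1.5],
 [0.25, 1.5, 5.5]]


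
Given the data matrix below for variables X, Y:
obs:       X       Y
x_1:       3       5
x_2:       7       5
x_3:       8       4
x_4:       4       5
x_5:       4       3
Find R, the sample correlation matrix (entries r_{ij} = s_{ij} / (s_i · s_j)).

Step 1 — column means:
  mean(X) = (3 + 7 + 8 + 4 + 4) / 5 = 26/5 = 5.2
  mean(Y) = (5 + 5 + 4 + 5 + 3) / 5 = 22/5 = 4.4

Step 2 — sample variances and covariances s[i,j] = (1/(n-1)) · Σ_k (x_{k,i} - mean_i) · (x_{k,j} - mean_j), with n-1 = 4:
  s[X,X] = ((-2.2)·(-2.2) + (1.8)·(1.8) + (2.8)·(2.8) + (-1.2)·(-1.2) + (-1.2)·(-1.2)) / 4 = 18.8/4 = 4.7
  s[X,Y] = ((-2.2)·(0.6) + (1.8)·(0.6) + (2.8)·(-0.4) + (-1.2)·(0.6) + (-1.2)·(-1.4)) / 4 = -0.4/4 = -0.1
  s[Y,Y] = ((0.6)·(0.6) + (0.6)·(0.6) + (-0.4)·(-0.4) + (0.6)·(0.6) + (-1.4)·(-1.4)) / 4 = 3.2/4 = 0.8
  Sample standard deviations s_i = √(s[i,i]):
  s(X) = √(4.7) = 2.1679
  s(Y) = √(0.8) = 0.8944

Step 3 — r_{ij} = s_{ij} / (s_i · s_j):
  r[X,X] = 1 (diagonal).
  r[X,Y] = -0.1 / (2.1679 · 0.8944) = -0.1 / 1.9391 = -0.0516
  r[Y,Y] = 1 (diagonal).

R is symmetric with unit diagonal. Assembling:

R = [[1, -0.0516],
 [-0.0516, 1]]


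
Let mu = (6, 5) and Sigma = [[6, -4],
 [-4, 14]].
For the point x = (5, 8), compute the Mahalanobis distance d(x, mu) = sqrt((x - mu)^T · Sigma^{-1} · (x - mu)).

Step 1 — centre the observation: (x - mu) = (-1, 3).

Step 2 — invert Sigma. det(Sigma) = 6·14 - (-4)² = 68.
  Sigma^{-1} = (1/det) · [[d, -b], [-b, a]] = [[0.2059, 0.0588],
 [0.0588, 0.0882]].

Step 3 — form the quadratic (x - mu)^T · Sigma^{-1} · (x - mu):
  Sigma^{-1} · (x - mu) = (-0.0294, 0.2059).
  (x - mu)^T · [Sigma^{-1} · (x - mu)] = (-1)·(-0.0294) + (3)·(0.2059) = 0.6471.

Step 4 — take square root: d = √(0.6471) ≈ 0.8044.

d(x, mu) = √(0.6471) ≈ 0.8044


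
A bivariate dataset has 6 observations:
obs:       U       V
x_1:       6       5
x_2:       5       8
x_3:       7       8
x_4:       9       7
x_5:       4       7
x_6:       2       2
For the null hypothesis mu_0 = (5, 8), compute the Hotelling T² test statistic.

Step 1 — sample mean vector:
  mean(U) = (6 + 5 + 7 + 9 + 4 + 2) / 6 = 33/6 = 5.5
  mean(V) = (5 + 8 + 8 + 7 + 7 + 2) / 6 = 37/6 = 6.1667
  x̄ = (5.5, 6.1667),  deviation x̄ - mu_0 = (5.5, 6.1667) - (5, 8) = (0.5, -1.8333).

Step 2 — sample covariance matrix, S[i,j] = (1/(n-1)) · Σ_k (x_{k,i} - mean_i) · (x_{k,j} - mean_j), divisor n-1 = 5:
  S[U,U] = ((0.5)·(0.5) + (-0.5)·(-0.5) + (1.5)·(1.5) + (3.5)·(3.5) + (-1.5)·(-1.5) + (-3.5)·(-3.5)) / 5 = 29.5/5 = 5.9
  S[U,V] = ((0.5)·(-1.1667) + (-0.5)·(1.8333) + (1.5)·(1.8333) + (3.5)·(0.8333) + (-1.5)·(0.8333) + (-3.5)·(-4.1667)) / 5 = 17.5/5 = 3.5
  S[V,V] = ((-1.1667)·(-1.1667) + (1.8333)·(1.8333) + (1.8333)·(1.8333) + (0.8333)·(0.8333) + (0.8333)·(0.8333) + (-4.1667)·(-4.1667)) / 5 = 26.8333/5 = 5.3667
  S = [[5.9, 3.5],
 [3.5, 5.3667]].

Step 3 — invert S. det(S) = 5.9·5.3667 - (3.5)² = 19.4133.
  S^{-1} = (1/det) · [[d, -b], [-b, a]] = [[0.2764, -0.1803],
 [-0.1803, 0.3039]].

Step 4 — quadratic form (x̄ - mu_0)^T · S^{-1} · (x̄ - mu_0):
  S^{-1} · (x̄ - mu_0) = (0.4687, -0.6473),
  (x̄ - mu_0)^T · [...] = (0.5)·(0.4687) + (-1.8333)·(-0.6473) = 1.4211.

Step 5 — scale by n: T² = 6 · 1.4211 = 8.5268.

T² ≈ 8.5268


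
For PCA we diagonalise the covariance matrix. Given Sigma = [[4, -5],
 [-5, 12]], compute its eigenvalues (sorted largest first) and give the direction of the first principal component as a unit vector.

Step 1 — characteristic polynomial of 2×2 Sigma:
  det(Sigma - λI) = λ² - trace · λ + det = 0.
  trace = 4 + 12 = 16, det = 4·12 - (-5)² = 23.
Step 2 — discriminant:
  Δ = trace² - 4·det = 256 - 92 = 164.
Step 3 — eigenvalues:
  λ = (trace ± √Δ)/2 = (16 ± 12.8062)/2,
  λ_1 = 14.4031,  λ_2 = 1.5969.

Step 4 — unit eigenvector for λ_1: solve (Sigma - λ_1 I)v = 0. First row:
  (4 - 14.4031)·v_x + (-5)·v_y = 0, i.e. (-10.4031)·v_x + (-5)·v_y = 0,
  so v ∝ (b, λ_1 - a) = (-5, 10.4031); multiply by -1 so the first entry is positive: u = (5, -10.4031).
  ||u|| = √((5)² + (-10.4031)²) = √(133.225) ≈ 11.5423,
  v_1 = u/||u|| ≈ (0.4332, -0.9013) (||v_1|| = 1).

λ_1 = 14.4031,  λ_2 = 1.5969;  v_1 ≈ (0.4332, -0.9013)


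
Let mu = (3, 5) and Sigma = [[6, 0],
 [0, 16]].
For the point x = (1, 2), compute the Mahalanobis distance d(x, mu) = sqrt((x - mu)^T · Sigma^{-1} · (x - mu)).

Step 1 — centre the observation: (x - mu) = (-2, -3).

Step 2 — invert Sigma. det(Sigma) = 6·16 - (0)² = 96.
  Sigma^{-1} = (1/det) · [[d, -b], [-b, a]] = [[0.1667, 0],
 [0, 0.0625]].

Step 3 — form the quadratic (x - mu)^T · Sigma^{-1} · (x - mu):
  Sigma^{-1} · (x - mu) = (-0.3333, -0.1875).
  (x - mu)^T · [Sigma^{-1} · (x - mu)] = (-2)·(-0.3333) + (-3)·(-0.1875) = 1.2292.

Step 4 — take square root: d = √(1.2292) ≈ 1.1087.

d(x, mu) = √(1.2292) ≈ 1.1087


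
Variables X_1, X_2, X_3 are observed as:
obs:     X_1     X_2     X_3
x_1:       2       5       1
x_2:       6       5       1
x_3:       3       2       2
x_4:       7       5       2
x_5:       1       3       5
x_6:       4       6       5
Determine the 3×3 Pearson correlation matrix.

Step 1 — column means:
  mean(X_1) = (2 + 6 + 3 + 7 + 1 + 4) / 6 = 23/6 = 3.8333
  mean(X_2) = (5 + 5 + 2 + 5 + 3 + 6) / 6 = 26/6 = 4.3333
  mean(X_3) = (1 + 1 + 2 + 2 + 5 + 5) / 6 = 16/6 = 2.6667

Step 2 — sample variances and covariances s[i,j] = (1/(n-1)) · Σ_k (x_{k,i} - mean_i) · (x_{k,j} - mean_j), with n-1 = 5:
  s[X_1,X_1] = ((-1.8333)·(-1.8333) + (2.1667)·(2.1667) + (-0.8333)·(-0.8333) + (3.1667)·(3.1667) + (-2.8333)·(-2.8333) + (0.1667)·(0.1667)) / 5 = 26.8333/5 = 5.3667
  s[X_1,X_2] = ((-1.8333)·(0.6667) + (2.1667)·(0.6667) + (-0.8333)·(-2.3333) + (3.1667)·(0.6667) + (-2.8333)·(-1.3333) + (0.1667)·(1.6667)) / 5 = 8.3333/5 = 1.6667
  s[X_1,X_3] = ((-1.8333)·(-1.6667) + (2.1667)·(-1.6667) + (-0.8333)·(-0.6667) + (3.1667)·(-0.6667) + (-2.8333)·(2.3333) + (0.1667)·(2.3333)) / 5 = -8.3333/5 = -1.6667
  s[X_2,X_2] = ((0.6667)·(0.6667) + (0.6667)·(0.6667) + (-2.3333)·(-2.3333) + (0.6667)·(0.6667) + (-1.3333)·(-1.3333) + (1.6667)·(1.6667)) / 5 = 11.3333/5 = 2.2667
  s[X_2,X_3] = ((0.6667)·(-1.6667) + (0.6667)·(-1.6667) + (-2.3333)·(-0.6667) + (0.6667)·(-0.6667) + (-1.3333)·(2.3333) + (1.6667)·(2.3333)) / 5 = -0.3333/5 = -0.0667
  s[X_3,X_3] = ((-1.6667)·(-1.6667) + (-1.6667)·(-1.6667) + (-0.6667)·(-0.6667) + (-0.6667)·(-0.6667) + (2.3333)·(2.3333) + (2.3333)·(2.3333)) / 5 = 17.3333/5 = 3.4667
  Sample standard deviations s_i = √(s[i,i]):
  s(X_1) = √(5.3667) = 2.3166
  s(X_2) = √(2.2667) = 1.5055
  s(X_3) = √(3.4667) = 1.8619

Step 3 — r_{ij} = s_{ij} / (s_i · s_j):
  r[X_1,X_1] = 1 (diagonal).
  r[X_1,X_2] = 1.6667 / (2.3166 · 1.5055) = 1.6667 / 3.4878 = 0.4779
  r[X_1,X_3] = -1.6667 / (2.3166 · 1.8619) = -1.6667 / 4.3133 = -0.3864
  r[X_2,X_2] = 1 (diagonal).
  r[X_2,X_3] = -0.0667 / (1.5055 · 1.8619) = -0.0667 / 2.8032 = -0.0238
  r[X_3,X_3] = 1 (diagonal).

R is symmetric with unit diagonal. Assembling:

R = [[1, 0.4779, -0.3864],
 [0.4779, 1, -0.0238],
 [-0.3864, -0.0238, 1]]


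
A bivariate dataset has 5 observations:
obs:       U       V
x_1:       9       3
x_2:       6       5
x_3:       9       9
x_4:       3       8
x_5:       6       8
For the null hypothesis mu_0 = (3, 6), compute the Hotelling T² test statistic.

Step 1 — sample mean vector:
  mean(U) = (9 + 6 + 9 + 3 + 6) / 5 = 33/5 = 6.6
  mean(V) = (3 + 5 + 9 + 8 + 8) / 5 = 33/5 = 6.6
  x̄ = (6.6, 6.6),  deviation x̄ - mu_0 = (6.6, 6.6) - (3, 6) = (3.6, 0.6).

Step 2 — sample covariance matrix, S[i,j] = (1/(n-1)) · Σ_k (x_{k,i} - mean_i) · (x_{k,j} - mean_j), divisor n-1 = 4:
  S[U,U] = ((2.4)·(2.4) + (-0.6)·(-0.6) + (2.4)·(2.4) + (-3.6)·(-3.6) + (-0.6)·(-0.6)) / 4 = 25.2/4 = 6.3
  S[U,V] = ((2.4)·(-3.6) + (-0.6)·(-1.6) + (2.4)·(2.4) + (-3.6)·(1.4) + (-0.6)·(1.4)) / 4 = -7.8/4 = -1.95
  S[V,V] = ((-3.6)·(-3.6) + (-1.6)·(-1.6) + (2.4)·(2.4) + (1.4)·(1.4) + (1.4)·(1.4)) / 4 = 25.2/4 = 6.3
  S = [[6.3, -1.95],
 [-1.95, 6.3]].

Step 3 — invert S. det(S) = 6.3·6.3 - (-1.95)² = 35.8875.
  S^{-1} = (1/det) · [[d, -b], [-b, a]] = [[0.1755, 0.0543],
 [0.0543, 0.1755]].

Step 4 — quadratic form (x̄ - mu_0)^T · S^{-1} · (x̄ - mu_0):
  S^{-1} · (x̄ - mu_0) = (0.6646, 0.3009),
  (x̄ - mu_0)^T · [...] = (3.6)·(0.6646) + (0.6)·(0.3009) = 2.573.

Step 5 — scale by n: T² = 5 · 2.573 = 12.8652.

T² ≈ 12.8652


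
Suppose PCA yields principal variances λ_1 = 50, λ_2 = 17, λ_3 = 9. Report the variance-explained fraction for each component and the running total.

Step 1 — total variance = trace(Sigma) = Σ λ_i = 50 + 17 + 9 = 76.

Step 2 — fraction explained by component i = λ_i / Σ λ:
  PC1: 50/76 = 0.6579
  PC2: 17/76 = 0.2237
  PC3: 9/76 = 0.1184

Step 3 — cumulative fraction after k components = (λ_1 + ... + λ_k) / Σ λ:
  k = 1: 50/76 = 0.6579
  k = 2: (50 + 17)/76 = 67/76 = 0.8816
  k = 3: (50 + 17 + 9)/76 = 76/76 = 1

Summary (fraction, with percent):

explained: PC1 0.6579 (65.79%), PC2 0.2237 (22.37%), PC3 0.1184 (11.84%);  cumulative: 0.6579, 0.8816, 1


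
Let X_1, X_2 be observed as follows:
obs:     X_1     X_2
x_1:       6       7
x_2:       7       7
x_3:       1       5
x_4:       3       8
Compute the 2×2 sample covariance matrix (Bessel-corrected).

Step 1 — column means:
  mean(X_1) = (6 + 7 + 1 + 3) / 4 = 17/4 = 4.25
  mean(X_2) = (7 + 7 + 5 + 8) / 4 = 27/4 = 6.75

Step 2 — sample covariance S[i,j] = (1/(n-1)) · Σ_k (x_{k,i} - mean_i) · (x_{k,j} - mean_j), with n-1 = 3.
  S[X_1,X_1] = ((1.75)·(1.75) + (2.75)·(2.75) + (-3.25)·(-3.25) + (-1.25)·(-1.25)) / 3 = 22.75/3 = 7.5833
  S[X_1,X_2] = ((1.75)·(0.25) + (2.75)·(0.25) + (-3.25)·(-1.75) + (-1.25)·(1.25)) / 3 = 5.25/3 = 1.75
  S[X_2,X_2] = ((0.25)·(0.25) + (0.25)·(0.25) + (-1.75)·(-1.75) + (1.25)·(1.25)) / 3 = 4.75/3 = 1.5833

S is symmetric (S[j,i] = S[i,j]). Assembling:

S = [[7.5833, 1.75],
 [1.75, 1.5833]]


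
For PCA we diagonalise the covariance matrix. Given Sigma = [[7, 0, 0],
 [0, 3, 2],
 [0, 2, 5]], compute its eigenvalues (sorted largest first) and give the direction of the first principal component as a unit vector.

Step 1 — characteristic polynomial p(λ) = det(λI - Sigma) = λ³ - tr·λ² + c_1·λ - det, where tr = trace, c_1 = sum of the principal 2×2 minors, det = det(Sigma):
  tr = 7 + 3 + 5 = 15,
  c_1 = (7·3 - (0)²) + (7·5 - (0)²) + (3·5 - (2)²) = 21 + 35 + 11 = 67,
  det = 7·(3·5 - (2)²) - (0)·((0)·5 - (2)·(0)) + (0)·((0)·(2) - 3·(0)) = 7·(11) - (0)·(0) + (0)·(0) = 77.
  So p(λ) = λ³ - 15λ² + 67λ - 77.
Step 2 — look for an integer root (rational root theorem: any rational root is an integer divisor of 77). Testing λ = 7:
  p(7) = 343 - 735 + 469 - 77 = 0  ✓
  Dividing out (λ - 7): p(λ) = (λ - 7)(λ² - 8λ + 11).
Step 3 — remaining eigenvalues from the quadratic λ² - 8λ + 11 = 0:
  Δ = 8² - 4·11 = 64 - 44 = 20,  λ = (8 ± √20)/2 = (8 ± 4.4721)/2 ≈ 6.2361 or 1.7639.
  Sorted: λ_1 = 7,  λ_2 = 6.2361,  λ_3 = 1.7639  (check: sum = 15 = tr ✓).

Step 4 — unit eigenvector for λ_1 = 7: v spans the null space of (Sigma - λ_1 I), whose rows are
  r_1 = (0, 0, 0),  r_2 = (0, -4, 2),  r_3 = (0, 2, -2).
  v is orthogonal to every row, so take v ∝ r_2 × r_3 = ((-4)·(-2) - (2)·(2), (2)·(0) - (0)·(-2), (0)·(2) - (-4)·(0)) = (4, 0, 0).
  Rescale (divide by 4): u = (1, 0, 0).
  ||u|| = √((1)² + (0)² + (0)²) = √(1) = 1,  v_1 = u/||u|| ≈ (1, 0, 0) (||v_1|| = 1).

λ_1 = 7,  λ_2 = 6.2361,  λ_3 = 1.7639;  v_1 ≈ (1, 0, 0)


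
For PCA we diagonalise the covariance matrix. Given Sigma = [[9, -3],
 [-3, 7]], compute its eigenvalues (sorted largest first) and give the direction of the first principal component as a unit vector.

Step 1 — characteristic polynomial of 2×2 Sigma:
  det(Sigma - λI) = λ² - trace · λ + det = 0.
  trace = 9 + 7 = 16, det = 9·7 - (-3)² = 54.
Step 2 — discriminant:
  Δ = trace² - 4·det = 256 - 216 = 40.
Step 3 — eigenvalues:
  λ = (trace ± √Δ)/2 = (16 ± 6.3246)/2,
  λ_1 = 11.1623,  λ_2 = 4.8377.

Step 4 — unit eigenvector for λ_1: solve (Sigma - λ_1 I)v = 0. First row:
  (9 - 11.1623)·v_x + (-3)·v_y = 0, i.e. (-2.1623)·v_x + (-3)·v_y = 0,
  so v ∝ (b, λ_1 - a) = (-3, 2.1623); multiply by -1 so the first entry is positive: u = (3, -2.1623).
  ||u|| = √((3)² + (-2.1623)²) = √(13.6754) ≈ 3.698,
  v_1 = u/||u|| ≈ (0.8112, -0.5847) (||v_1|| = 1).

λ_1 = 11.1623,  λ_2 = 4.8377;  v_1 ≈ (0.8112, -0.5847)
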